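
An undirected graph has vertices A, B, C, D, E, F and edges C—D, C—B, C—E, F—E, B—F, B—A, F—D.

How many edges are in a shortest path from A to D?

3

Distance 0: A.
Distance 1: B.
Distance 2: C, F.
Distance 3: D, E — contains D.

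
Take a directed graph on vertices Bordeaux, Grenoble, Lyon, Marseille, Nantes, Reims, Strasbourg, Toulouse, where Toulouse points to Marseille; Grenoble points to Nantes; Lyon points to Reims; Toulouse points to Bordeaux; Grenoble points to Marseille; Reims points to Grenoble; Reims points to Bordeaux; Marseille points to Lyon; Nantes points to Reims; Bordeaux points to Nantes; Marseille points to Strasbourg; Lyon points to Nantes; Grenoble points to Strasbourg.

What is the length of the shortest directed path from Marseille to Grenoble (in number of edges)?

3

Distance 0: Marseille.
Distance 1: Lyon, Strasbourg.
Distance 2: Nantes, Reims.
Distance 3: Bordeaux, Grenoble — contains Grenoble.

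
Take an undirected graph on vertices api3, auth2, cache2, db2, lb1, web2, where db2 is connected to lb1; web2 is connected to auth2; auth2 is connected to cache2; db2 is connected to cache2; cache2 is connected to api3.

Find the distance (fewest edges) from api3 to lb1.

Distance 0: api3.
Distance 1: cache2.
Distance 2: auth2, db2.
Distance 3: lb1, web2 — contains lb1.

3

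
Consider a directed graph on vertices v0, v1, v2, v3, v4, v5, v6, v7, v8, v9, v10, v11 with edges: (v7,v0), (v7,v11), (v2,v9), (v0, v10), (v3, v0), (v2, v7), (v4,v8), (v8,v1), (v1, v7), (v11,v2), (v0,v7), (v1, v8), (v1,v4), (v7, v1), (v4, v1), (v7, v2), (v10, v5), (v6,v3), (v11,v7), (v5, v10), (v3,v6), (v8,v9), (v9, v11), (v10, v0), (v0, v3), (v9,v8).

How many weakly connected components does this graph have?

1

From v0: component {v0, v1, v2, v3, v4, v5, v6, v7, v8, v9, v10, v11}.
That's 1 component.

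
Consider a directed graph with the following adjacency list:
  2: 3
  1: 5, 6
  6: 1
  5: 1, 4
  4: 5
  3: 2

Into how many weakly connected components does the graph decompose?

From 1: component {1, 4, 5, 6}.
From 2: component {2, 3}.
That's 2 components.

2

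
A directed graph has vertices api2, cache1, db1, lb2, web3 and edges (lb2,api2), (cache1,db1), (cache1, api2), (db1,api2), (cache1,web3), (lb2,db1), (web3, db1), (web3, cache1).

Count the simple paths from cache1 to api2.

3

cache1→api2
cache1→db1→api2
cache1→web3→db1→api2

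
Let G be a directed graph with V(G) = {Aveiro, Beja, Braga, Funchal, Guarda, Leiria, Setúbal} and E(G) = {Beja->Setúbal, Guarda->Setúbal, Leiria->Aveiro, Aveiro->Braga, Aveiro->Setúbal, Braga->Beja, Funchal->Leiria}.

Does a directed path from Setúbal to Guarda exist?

Setúbal has no outgoing edges, so nothing is reachable from it.

No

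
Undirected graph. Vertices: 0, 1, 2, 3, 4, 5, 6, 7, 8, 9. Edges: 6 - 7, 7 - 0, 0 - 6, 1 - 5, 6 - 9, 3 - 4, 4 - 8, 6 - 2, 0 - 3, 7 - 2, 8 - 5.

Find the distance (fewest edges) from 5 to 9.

6

Distance 0: 5.
Distance 1: 1, 8.
Distance 2: 4.
Distance 3: 3.
Distance 4: 0.
Distance 5: 6, 7.
Distance 6: 2, 9 — contains 9.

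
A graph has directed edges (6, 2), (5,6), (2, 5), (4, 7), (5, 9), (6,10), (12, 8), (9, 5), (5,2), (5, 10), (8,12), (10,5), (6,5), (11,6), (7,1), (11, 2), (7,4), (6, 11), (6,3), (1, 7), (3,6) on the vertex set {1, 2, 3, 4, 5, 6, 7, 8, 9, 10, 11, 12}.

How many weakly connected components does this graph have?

3

From 1: component {1, 4, 7}.
From 2: component {2, 3, 5, 6, 9, 10, 11}.
From 8: component {8, 12}.
That's 3 components.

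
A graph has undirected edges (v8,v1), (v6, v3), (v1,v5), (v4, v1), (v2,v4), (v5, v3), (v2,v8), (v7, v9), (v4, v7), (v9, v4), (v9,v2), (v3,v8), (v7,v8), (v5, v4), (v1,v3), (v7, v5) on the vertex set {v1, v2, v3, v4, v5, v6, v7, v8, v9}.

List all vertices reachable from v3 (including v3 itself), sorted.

v1, v2, v3, v4, v5, v6, v7, v8, v9

Start at v3.
Its neighbours: v1, v5, v6, v8.
Then their neighbours: v2, v4, v7.
Then next layer: v9.
Every vertex is now reached.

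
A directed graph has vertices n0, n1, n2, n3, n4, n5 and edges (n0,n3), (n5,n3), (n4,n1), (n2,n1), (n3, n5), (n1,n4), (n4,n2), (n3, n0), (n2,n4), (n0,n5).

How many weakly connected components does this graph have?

From n0: component {n0, n3, n5}.
From n1: component {n1, n2, n4}.
That's 2 components.

2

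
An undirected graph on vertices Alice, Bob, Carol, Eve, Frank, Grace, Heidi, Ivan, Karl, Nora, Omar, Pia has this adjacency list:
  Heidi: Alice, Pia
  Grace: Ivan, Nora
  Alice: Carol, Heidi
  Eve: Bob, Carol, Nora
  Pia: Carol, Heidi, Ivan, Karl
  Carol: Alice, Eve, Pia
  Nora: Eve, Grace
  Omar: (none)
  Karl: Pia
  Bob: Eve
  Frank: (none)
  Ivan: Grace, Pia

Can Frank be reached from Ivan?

Explore from Ivan.
Distance 1: reach Grace, Pia.
Distance 2: reach Carol, Heidi, Karl, Nora.
Distance 3: reach Alice, Eve.
Distance 4: reach Bob.
The search is exhausted without reaching Frank; it lies in a different component.

No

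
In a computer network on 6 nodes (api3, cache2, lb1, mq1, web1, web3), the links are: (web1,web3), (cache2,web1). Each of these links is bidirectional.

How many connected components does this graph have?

4

From api3: component {api3}.
From cache2: component {cache2, web1, web3}.
From lb1: component {lb1}.
From mq1: component {mq1}.
That's 4 components.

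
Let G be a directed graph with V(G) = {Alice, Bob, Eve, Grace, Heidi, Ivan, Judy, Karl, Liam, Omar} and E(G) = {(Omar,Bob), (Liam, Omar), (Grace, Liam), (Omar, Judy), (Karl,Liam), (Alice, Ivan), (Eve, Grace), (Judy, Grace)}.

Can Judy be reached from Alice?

No

Explore from Alice.
Distance 1: reach Ivan.
The search from Alice is exhausted; no directed path reaches Judy.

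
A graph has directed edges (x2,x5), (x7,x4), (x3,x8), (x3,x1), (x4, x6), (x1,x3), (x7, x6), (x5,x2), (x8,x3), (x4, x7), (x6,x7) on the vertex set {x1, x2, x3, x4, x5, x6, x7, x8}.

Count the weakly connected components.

From x1: component {x1, x3, x8}.
From x2: component {x2, x5}.
From x4: component {x4, x6, x7}.
That's 3 components.

3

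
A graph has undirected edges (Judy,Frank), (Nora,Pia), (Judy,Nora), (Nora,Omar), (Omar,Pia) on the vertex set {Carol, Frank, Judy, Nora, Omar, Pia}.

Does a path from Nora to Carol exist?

No

Explore from Nora.
Distance 1: reach Judy, Omar, Pia.
Distance 2: reach Frank.
The search is exhausted without reaching Carol; it lies in a different component.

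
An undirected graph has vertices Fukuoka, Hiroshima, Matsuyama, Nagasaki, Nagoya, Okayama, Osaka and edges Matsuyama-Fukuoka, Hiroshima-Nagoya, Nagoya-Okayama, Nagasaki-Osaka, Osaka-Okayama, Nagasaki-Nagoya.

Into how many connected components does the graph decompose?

From Fukuoka: component {Fukuoka, Matsuyama}.
From Hiroshima: component {Hiroshima, Nagasaki, Nagoya, Okayama, Osaka}.
That's 2 components.

2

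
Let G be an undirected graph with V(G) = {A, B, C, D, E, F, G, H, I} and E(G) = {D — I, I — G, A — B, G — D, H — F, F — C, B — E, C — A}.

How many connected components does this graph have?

From A: component {A, B, C, E, F, H}.
From D: component {D, G, I}.
That's 2 components.

2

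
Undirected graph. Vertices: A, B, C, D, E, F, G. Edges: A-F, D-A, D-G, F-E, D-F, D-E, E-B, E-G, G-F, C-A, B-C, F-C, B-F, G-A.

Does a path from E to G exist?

Yes

Explore from E.
Distance 1: reach B, D, F, G.
Found G.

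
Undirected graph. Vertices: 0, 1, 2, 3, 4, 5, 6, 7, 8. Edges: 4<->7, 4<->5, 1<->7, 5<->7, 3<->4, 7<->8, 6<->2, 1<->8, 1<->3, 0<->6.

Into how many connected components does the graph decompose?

2

From 0: component {0, 2, 6}.
From 1: component {1, 3, 4, 5, 7, 8}.
That's 2 components.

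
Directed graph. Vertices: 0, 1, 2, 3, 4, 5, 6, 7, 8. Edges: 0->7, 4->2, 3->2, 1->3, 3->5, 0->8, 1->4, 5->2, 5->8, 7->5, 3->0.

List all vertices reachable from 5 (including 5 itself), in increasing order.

2, 5, 8

Start at 5.
Its neighbours: 2, 8.
Nothing further is reachable.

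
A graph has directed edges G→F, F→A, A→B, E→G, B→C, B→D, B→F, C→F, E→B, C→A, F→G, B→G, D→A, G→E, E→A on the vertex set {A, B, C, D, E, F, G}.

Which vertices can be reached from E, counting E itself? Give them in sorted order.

Start at E.
Its neighbours: A, B, G.
Then their neighbours: C, D, F.
Every vertex is now reached.

A, B, C, D, E, F, G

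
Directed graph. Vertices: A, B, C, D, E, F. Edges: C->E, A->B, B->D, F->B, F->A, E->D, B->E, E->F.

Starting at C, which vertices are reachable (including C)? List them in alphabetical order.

Start at C.
Its neighbours: E.
Then their neighbours: D, F.
Then next layer: A, B.
Every vertex is now reached.

A, B, C, D, E, F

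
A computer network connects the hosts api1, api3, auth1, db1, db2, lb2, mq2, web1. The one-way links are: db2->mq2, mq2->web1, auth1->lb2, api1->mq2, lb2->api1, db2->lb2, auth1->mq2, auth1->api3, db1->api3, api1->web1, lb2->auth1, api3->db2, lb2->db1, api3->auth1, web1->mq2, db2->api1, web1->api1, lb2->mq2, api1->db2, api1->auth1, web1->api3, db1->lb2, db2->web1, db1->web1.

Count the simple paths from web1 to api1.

4

web1→api1
web1→api3→auth1→lb2→api1
web1→api3→db2→api1
web1→api3→db2→lb2→api1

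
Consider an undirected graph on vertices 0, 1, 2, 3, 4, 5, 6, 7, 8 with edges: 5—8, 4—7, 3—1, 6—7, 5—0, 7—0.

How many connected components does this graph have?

3

From 0: component {0, 4, 5, 6, 7, 8}.
From 1: component {1, 3}.
From 2: component {2}.
That's 3 components.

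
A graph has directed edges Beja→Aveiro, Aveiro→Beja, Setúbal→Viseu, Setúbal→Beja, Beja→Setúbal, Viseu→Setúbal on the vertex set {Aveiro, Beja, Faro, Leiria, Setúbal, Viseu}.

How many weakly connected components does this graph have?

From Aveiro: component {Aveiro, Beja, Setúbal, Viseu}.
From Faro: component {Faro}.
From Leiria: component {Leiria}.
That's 3 components.

3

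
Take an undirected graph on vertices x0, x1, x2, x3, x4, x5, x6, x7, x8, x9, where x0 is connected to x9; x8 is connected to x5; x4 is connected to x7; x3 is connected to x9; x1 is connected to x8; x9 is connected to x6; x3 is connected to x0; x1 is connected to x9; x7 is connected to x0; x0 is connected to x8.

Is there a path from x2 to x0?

No

x2 has no edges, so nothing is reachable from it.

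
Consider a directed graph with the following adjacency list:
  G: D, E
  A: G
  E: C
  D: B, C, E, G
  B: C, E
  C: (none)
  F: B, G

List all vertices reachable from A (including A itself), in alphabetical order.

A, B, C, D, E, G

Start at A.
Its neighbours: G.
Then their neighbours: D, E.
Then next layer: B, C.
Nothing further is reachable.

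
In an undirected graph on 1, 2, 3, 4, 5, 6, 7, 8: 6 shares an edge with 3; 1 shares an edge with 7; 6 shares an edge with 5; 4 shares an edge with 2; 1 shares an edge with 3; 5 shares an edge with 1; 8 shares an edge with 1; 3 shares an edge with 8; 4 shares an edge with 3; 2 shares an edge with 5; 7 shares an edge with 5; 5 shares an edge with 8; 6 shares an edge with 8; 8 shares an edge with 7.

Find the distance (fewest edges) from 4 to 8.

2

Distance 0: 4.
Distance 1: 2, 3.
Distance 2: 1, 5, 6, 8 — contains 8.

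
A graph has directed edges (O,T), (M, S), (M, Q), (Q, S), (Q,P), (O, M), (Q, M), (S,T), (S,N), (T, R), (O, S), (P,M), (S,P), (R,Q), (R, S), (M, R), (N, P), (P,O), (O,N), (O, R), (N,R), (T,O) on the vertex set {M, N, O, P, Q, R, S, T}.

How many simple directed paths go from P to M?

7

P→M
P→O→M
P→O→N→R→Q→M
P→O→R→Q→M
P→O→S→N→R→Q→M
P→O→S→T→R→Q→M
P→O→T→R→Q→M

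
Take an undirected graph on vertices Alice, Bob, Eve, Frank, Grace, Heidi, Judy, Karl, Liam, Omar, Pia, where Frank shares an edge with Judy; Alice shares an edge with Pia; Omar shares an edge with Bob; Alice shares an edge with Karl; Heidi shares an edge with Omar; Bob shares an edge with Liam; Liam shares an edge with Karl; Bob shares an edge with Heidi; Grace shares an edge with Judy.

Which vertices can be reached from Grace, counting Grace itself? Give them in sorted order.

Frank, Grace, Judy

Start at Grace.
Its neighbours: Judy.
Then their neighbours: Frank.
Nothing further is reachable.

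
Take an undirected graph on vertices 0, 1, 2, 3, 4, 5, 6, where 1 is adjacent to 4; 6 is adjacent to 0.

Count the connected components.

5

From 0: component {0, 6}.
From 1: component {1, 4}.
From 2: component {2}.
From 3: component {3}.
From 5: component {5}.
That's 5 components.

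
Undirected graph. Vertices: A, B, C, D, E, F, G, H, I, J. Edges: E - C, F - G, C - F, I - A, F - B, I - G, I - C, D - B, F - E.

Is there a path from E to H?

Explore from E.
Distance 1: reach C, F.
Distance 2: reach B, G, I.
Distance 3: reach A, D.
The search is exhausted without reaching H; it lies in a different component.

No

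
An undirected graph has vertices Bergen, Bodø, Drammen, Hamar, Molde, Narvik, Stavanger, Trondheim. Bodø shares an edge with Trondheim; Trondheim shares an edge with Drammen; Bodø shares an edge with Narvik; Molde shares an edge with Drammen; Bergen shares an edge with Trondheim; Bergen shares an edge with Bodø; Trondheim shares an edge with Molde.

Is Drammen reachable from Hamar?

No

Hamar has no edges, so nothing is reachable from it.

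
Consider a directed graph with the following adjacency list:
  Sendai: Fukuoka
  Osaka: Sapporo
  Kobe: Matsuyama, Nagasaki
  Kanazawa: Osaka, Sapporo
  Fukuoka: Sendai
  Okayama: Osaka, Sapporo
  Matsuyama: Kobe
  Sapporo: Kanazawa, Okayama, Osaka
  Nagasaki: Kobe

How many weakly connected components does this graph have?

From Fukuoka: component {Fukuoka, Sendai}.
From Kanazawa: component {Kanazawa, Okayama, Osaka, Sapporo}.
From Kobe: component {Kobe, Matsuyama, Nagasaki}.
That's 3 components.

3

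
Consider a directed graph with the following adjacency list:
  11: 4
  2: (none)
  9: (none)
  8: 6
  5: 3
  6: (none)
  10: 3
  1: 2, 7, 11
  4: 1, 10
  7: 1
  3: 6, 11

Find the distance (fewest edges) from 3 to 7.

Distance 0: 3.
Distance 1: 6, 11.
Distance 2: 4.
Distance 3: 1, 10.
Distance 4: 2, 7 — contains 7.

4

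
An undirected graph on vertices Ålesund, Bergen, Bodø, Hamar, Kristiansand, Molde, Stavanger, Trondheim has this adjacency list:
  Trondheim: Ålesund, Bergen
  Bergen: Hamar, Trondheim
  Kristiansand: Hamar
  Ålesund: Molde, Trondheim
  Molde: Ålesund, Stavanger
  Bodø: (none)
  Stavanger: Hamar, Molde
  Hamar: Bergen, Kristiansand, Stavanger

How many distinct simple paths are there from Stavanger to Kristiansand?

Stavanger–Hamar–Kristiansand
Stavanger–Molde–Ålesund–Trondheim–Bergen–Hamar–Kristiansand

2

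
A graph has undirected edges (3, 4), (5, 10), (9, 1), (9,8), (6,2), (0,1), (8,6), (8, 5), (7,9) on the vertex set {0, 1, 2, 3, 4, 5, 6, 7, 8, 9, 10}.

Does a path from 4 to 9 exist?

Explore from 4.
Distance 1: reach 3.
The search is exhausted without reaching 9; it lies in a different component.

No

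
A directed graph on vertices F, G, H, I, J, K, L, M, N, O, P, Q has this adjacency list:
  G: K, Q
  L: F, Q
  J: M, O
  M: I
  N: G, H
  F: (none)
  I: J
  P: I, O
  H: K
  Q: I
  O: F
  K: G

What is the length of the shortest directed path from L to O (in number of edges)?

Distance 0: L.
Distance 1: F, Q.
Distance 2: I.
Distance 3: J.
Distance 4: M, O — contains O.

4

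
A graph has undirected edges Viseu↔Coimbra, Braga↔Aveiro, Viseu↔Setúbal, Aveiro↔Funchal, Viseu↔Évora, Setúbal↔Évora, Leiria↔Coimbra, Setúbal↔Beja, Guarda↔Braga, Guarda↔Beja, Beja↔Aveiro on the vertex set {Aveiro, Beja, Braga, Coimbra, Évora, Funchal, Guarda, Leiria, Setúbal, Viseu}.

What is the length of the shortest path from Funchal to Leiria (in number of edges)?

6

Distance 0: Funchal.
Distance 1: Aveiro.
Distance 2: Beja, Braga.
Distance 3: Guarda, Setúbal.
Distance 4: Évora, Viseu.
Distance 5: Coimbra.
Distance 6: Leiria — contains Leiria.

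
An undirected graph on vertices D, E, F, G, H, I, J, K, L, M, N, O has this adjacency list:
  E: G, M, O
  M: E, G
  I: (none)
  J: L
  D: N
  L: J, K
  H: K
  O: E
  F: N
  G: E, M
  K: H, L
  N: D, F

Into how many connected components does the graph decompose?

From D: component {D, F, N}.
From E: component {E, G, M, O}.
From H: component {H, J, K, L}.
From I: component {I}.
That's 4 components.

4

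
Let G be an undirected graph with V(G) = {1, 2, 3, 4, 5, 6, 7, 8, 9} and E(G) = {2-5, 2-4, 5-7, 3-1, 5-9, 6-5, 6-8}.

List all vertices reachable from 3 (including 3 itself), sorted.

Start at 3.
Its neighbours: 1.
Nothing further is reachable.

1, 3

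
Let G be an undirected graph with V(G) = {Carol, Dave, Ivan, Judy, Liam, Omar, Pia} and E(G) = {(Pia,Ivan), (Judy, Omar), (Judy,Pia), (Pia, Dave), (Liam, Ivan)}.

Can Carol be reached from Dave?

Explore from Dave.
Distance 1: reach Pia.
Distance 2: reach Ivan, Judy.
Distance 3: reach Liam, Omar.
The search is exhausted without reaching Carol; it lies in a different component.

No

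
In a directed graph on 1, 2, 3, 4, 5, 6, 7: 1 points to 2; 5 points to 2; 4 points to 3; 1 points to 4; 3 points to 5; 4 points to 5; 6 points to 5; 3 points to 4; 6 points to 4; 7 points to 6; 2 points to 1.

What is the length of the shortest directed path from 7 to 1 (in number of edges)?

Distance 0: 7.
Distance 1: 6.
Distance 2: 4, 5.
Distance 3: 2, 3.
Distance 4: 1 — contains 1.

4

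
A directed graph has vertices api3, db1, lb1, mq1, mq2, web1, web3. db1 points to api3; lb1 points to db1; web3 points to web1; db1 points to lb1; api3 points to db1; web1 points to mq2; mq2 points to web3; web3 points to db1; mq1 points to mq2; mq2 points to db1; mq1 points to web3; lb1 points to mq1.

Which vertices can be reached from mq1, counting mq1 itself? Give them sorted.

Start at mq1.
Its neighbours: mq2, web3.
Then their neighbours: db1, web1.
Then next layer: api3, lb1.
Every vertex is now reached.

api3, db1, lb1, mq1, mq2, web1, web3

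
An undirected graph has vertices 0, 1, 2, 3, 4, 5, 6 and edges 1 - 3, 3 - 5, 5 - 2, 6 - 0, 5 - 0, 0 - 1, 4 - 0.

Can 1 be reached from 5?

Yes

Explore from 5.
Distance 1: reach 0, 2, 3.
Distance 2: reach 1, 4, 6.
Found 1.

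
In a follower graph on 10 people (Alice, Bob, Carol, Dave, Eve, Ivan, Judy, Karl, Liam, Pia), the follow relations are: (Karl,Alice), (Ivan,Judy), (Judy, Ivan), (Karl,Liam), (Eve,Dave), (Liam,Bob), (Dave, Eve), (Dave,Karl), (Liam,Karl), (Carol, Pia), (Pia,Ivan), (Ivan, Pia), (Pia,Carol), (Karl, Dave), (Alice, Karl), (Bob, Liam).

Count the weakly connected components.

2

From Alice: component {Alice, Bob, Dave, Eve, Karl, Liam}.
From Carol: component {Carol, Ivan, Judy, Pia}.
That's 2 components.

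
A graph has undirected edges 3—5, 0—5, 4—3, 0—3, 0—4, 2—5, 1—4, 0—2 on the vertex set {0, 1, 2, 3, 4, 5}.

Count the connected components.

From 0: component {0, 1, 2, 3, 4, 5}.
That's 1 component.

1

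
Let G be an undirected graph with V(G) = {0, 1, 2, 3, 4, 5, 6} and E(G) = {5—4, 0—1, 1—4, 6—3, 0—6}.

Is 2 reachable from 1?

No

Explore from 1.
Distance 1: reach 0, 4.
Distance 2: reach 5, 6.
Distance 3: reach 3.
The search is exhausted without reaching 2; it lies in a different component.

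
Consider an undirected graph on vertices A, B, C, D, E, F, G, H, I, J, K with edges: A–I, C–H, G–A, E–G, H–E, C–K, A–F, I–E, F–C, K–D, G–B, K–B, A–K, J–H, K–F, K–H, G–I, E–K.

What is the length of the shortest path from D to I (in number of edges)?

3

Distance 0: D.
Distance 1: K.
Distance 2: A, B, C, E, F, H.
Distance 3: G, I, J — contains I.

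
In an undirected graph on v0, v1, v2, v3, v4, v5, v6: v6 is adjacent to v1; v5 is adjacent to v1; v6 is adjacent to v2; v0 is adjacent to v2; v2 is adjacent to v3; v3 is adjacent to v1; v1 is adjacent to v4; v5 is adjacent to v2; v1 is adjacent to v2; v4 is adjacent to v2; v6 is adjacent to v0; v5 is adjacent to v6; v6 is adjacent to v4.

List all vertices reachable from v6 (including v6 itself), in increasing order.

Start at v6.
Its neighbours: v0, v1, v2, v4, v5.
Then their neighbours: v3.
Every vertex is now reached.

v0, v1, v2, v3, v4, v5, v6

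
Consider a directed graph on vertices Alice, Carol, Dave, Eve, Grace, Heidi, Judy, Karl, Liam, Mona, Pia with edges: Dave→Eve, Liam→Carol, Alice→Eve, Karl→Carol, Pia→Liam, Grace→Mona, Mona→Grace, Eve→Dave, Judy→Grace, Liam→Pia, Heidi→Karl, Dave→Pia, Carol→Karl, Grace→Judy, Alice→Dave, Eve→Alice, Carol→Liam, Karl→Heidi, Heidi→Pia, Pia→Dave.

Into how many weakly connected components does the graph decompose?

From Alice: component {Alice, Carol, Dave, Eve, Heidi, Karl, Liam, Pia}.
From Grace: component {Grace, Judy, Mona}.
That's 2 components.

2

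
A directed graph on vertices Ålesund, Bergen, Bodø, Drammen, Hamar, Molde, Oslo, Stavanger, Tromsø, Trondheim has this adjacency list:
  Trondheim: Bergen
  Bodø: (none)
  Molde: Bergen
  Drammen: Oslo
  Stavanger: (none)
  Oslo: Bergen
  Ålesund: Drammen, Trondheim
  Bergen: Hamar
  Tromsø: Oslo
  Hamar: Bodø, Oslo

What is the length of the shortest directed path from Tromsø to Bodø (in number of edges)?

4

Distance 0: Tromsø.
Distance 1: Oslo.
Distance 2: Bergen.
Distance 3: Hamar.
Distance 4: Bodø — contains Bodø.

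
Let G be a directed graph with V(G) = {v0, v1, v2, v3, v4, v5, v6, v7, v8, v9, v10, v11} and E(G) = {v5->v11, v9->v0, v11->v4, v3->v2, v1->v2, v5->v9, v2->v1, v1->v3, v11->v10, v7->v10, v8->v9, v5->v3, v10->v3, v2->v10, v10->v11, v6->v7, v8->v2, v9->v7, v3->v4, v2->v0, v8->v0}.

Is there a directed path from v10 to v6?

Explore from v10.
Distance 1: reach v3, v11.
Distance 2: reach v2, v4.
Distance 3: reach v0, v1.
The search from v10 is exhausted; no directed path reaches v6.

No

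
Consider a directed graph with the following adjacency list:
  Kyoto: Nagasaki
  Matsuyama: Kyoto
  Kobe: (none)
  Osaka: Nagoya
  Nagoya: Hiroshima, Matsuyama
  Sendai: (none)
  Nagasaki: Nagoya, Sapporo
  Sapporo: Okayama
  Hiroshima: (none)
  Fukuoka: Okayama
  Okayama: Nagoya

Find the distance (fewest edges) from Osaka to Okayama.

Distance 0: Osaka.
Distance 1: Nagoya.
Distance 2: Hiroshima, Matsuyama.
Distance 3: Kyoto.
Distance 4: Nagasaki.
Distance 5: Sapporo.
Distance 6: Okayama — contains Okayama.

6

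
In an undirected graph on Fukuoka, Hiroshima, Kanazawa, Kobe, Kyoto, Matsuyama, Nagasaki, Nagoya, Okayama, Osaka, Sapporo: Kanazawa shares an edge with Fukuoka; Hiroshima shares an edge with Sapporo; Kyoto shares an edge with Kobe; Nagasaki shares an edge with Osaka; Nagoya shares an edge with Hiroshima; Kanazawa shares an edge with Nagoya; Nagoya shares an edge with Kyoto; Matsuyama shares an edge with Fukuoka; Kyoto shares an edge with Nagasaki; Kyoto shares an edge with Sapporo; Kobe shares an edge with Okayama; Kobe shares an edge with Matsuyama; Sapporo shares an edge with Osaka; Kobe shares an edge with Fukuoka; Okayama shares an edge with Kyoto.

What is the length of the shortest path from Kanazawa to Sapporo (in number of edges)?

3

Distance 0: Kanazawa.
Distance 1: Fukuoka, Nagoya.
Distance 2: Hiroshima, Kobe, Kyoto, Matsuyama.
Distance 3: Nagasaki, Okayama, Sapporo — contains Sapporo.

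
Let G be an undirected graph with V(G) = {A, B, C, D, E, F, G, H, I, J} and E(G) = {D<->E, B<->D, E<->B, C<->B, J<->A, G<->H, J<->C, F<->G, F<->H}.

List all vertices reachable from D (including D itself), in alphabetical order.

Start at D.
Its neighbours: B, E.
Then their neighbours: C.
Then next layer: J.
Then next layer: A.
Nothing further is reachable.

A, B, C, D, E, J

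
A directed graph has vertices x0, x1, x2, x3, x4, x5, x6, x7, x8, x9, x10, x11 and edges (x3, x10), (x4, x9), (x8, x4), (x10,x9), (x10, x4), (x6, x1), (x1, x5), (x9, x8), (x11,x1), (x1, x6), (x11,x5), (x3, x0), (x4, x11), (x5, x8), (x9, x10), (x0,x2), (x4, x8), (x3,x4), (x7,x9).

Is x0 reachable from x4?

Explore from x4.
Distance 1: reach x8, x9, x11.
Distance 2: reach x1, x5, x10.
Distance 3: reach x6.
The search from x4 is exhausted; no directed path reaches x0.

No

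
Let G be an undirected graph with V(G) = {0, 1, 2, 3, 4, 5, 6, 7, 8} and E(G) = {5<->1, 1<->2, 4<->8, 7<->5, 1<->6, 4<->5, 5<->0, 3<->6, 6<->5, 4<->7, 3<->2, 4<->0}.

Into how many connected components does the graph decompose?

From 0: component {0, 1, 2, 3, 4, 5, 6, 7, 8}.
That's 1 component.

1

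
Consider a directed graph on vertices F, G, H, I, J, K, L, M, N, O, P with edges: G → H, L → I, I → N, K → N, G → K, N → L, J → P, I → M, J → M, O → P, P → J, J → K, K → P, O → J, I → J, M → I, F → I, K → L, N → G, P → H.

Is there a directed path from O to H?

Explore from O.
Distance 1: reach J, P.
Distance 2: reach H, K, M.
Found H.

Yes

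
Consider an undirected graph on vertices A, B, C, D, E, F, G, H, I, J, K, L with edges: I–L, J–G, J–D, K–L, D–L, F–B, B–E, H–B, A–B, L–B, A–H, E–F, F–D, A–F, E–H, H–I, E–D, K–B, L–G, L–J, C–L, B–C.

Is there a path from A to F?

Yes

Explore from A.
Distance 1: reach B, F, H.
Found F.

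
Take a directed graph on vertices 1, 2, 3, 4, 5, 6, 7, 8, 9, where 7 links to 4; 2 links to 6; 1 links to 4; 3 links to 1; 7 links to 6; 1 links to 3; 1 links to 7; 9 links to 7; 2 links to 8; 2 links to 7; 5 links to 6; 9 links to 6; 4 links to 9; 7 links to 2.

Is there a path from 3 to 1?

Explore from 3.
Distance 1: reach 1.
Found 1.

Yes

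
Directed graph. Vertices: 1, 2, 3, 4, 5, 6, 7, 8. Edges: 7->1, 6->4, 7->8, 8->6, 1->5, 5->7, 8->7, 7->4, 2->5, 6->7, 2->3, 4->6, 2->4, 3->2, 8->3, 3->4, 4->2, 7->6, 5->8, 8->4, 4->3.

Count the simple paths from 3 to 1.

3→2→4→6→7→1
3→2→5→7→1
3→2→5→8→4→6→7→1
3→2→5→8→6→7→1
3→2→5→8→7→1
3→4→2→5→7→1
3→4→2→5→8→6→7→1
3→4→2→5→8→7→1
3→4→6→7→1

9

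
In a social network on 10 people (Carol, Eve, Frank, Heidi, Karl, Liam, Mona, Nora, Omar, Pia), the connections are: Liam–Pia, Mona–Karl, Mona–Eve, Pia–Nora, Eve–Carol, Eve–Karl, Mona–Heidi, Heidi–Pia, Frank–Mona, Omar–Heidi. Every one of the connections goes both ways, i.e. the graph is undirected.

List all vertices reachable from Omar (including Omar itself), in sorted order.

Carol, Eve, Frank, Heidi, Karl, Liam, Mona, Nora, Omar, Pia

Start at Omar.
Its neighbours: Heidi.
Then their neighbours: Mona, Pia.
Then next layer: Eve, Frank, Karl, Liam, Nora.
Then next layer: Carol.
Every vertex is now reached.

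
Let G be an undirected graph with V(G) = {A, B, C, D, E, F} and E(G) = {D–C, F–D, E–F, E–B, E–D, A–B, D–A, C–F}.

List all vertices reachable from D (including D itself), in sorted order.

A, B, C, D, E, F

Start at D.
Its neighbours: A, C, E, F.
Then their neighbours: B.
Every vertex is now reached.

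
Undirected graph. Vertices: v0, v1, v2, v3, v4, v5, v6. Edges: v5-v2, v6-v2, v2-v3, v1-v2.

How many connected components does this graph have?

3

From v0: component {v0}.
From v1: component {v1, v2, v3, v5, v6}.
From v4: component {v4}.
That's 3 components.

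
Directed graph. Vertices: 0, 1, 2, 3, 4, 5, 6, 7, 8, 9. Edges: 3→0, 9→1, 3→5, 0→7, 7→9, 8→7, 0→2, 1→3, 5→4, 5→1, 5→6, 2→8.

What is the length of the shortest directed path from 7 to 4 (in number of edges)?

Distance 0: 7.
Distance 1: 9.
Distance 2: 1.
Distance 3: 3.
Distance 4: 0, 5.
Distance 5: 2, 4, 6 — contains 4.

5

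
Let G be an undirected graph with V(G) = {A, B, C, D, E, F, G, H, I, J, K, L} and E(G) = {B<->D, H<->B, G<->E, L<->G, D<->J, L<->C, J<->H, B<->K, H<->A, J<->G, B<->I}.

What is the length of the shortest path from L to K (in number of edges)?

Distance 0: L.
Distance 1: C, G.
Distance 2: E, J.
Distance 3: D, H.
Distance 4: A, B.
Distance 5: I, K — contains K.

5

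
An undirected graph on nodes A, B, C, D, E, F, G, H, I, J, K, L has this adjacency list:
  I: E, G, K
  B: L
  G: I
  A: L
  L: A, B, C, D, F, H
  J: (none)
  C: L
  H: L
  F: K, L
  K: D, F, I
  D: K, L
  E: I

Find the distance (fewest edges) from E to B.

5

Distance 0: E.
Distance 1: I.
Distance 2: G, K.
Distance 3: D, F.
Distance 4: L.
Distance 5: A, B, C, H — contains B.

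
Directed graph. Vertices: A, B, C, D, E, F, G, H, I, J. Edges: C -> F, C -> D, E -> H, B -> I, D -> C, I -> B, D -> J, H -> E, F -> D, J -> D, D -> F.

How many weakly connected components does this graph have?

5

From A: component {A}.
From B: component {B, I}.
From C: component {C, D, F, J}.
From E: component {E, H}.
From G: component {G}.
That's 5 components.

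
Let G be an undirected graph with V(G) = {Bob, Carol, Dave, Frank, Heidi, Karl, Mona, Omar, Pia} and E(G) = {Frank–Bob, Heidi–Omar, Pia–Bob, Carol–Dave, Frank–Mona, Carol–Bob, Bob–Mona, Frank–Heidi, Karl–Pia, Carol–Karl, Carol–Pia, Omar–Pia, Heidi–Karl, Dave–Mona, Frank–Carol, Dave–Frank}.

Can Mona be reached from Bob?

Yes

Explore from Bob.
Distance 1: reach Carol, Frank, Mona, Pia.
Found Mona.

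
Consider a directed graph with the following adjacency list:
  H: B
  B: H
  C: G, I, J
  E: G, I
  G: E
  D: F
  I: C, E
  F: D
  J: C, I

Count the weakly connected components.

From B: component {B, H}.
From C: component {C, E, G, I, J}.
From D: component {D, F}.
That's 3 components.

3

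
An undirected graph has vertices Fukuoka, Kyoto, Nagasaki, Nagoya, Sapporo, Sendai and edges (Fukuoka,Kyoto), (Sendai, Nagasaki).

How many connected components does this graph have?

From Fukuoka: component {Fukuoka, Kyoto}.
From Nagasaki: component {Nagasaki, Sendai}.
From Nagoya: component {Nagoya}.
From Sapporo: component {Sapporo}.
That's 4 components.

4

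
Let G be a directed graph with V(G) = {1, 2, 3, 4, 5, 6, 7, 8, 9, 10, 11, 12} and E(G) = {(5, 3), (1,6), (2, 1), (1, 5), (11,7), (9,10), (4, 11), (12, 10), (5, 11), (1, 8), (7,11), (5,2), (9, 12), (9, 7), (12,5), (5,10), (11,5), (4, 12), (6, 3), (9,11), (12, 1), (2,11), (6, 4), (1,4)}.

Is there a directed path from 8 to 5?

8 has no outgoing edges, so nothing is reachable from it.

No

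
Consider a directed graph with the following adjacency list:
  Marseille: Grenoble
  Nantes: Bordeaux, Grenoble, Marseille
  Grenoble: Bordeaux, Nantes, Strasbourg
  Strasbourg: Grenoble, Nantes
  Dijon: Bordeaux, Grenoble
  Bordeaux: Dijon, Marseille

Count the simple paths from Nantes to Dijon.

Nantes→Bordeaux→Dijon
Nantes→Grenoble→Bordeaux→Dijon
Nantes→Marseille→Grenoble→Bordeaux→Dijon

3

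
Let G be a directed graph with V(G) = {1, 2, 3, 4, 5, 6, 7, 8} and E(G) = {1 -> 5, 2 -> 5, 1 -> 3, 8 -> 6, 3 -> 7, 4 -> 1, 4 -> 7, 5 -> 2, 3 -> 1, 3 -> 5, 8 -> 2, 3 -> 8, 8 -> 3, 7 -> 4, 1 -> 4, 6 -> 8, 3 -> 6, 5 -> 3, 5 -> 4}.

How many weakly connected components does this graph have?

1

From 1: component {1, 2, 3, 4, 5, 6, 7, 8}.
That's 1 component.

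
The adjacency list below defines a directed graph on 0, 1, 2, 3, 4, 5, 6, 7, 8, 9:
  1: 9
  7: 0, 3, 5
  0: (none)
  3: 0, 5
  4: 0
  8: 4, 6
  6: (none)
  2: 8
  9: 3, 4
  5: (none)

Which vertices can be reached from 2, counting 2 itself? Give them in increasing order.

0, 2, 4, 6, 8

Start at 2.
Its neighbours: 8.
Then their neighbours: 4, 6.
Then next layer: 0.
Nothing further is reachable.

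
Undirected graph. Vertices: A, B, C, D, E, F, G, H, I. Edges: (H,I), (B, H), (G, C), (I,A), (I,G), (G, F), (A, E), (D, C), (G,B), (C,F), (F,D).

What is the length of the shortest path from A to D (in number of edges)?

4

Distance 0: A.
Distance 1: E, I.
Distance 2: G, H.
Distance 3: B, C, F.
Distance 4: D — contains D.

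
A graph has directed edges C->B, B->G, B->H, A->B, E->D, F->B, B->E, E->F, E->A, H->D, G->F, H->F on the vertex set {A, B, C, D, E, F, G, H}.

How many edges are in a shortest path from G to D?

4

Distance 0: G.
Distance 1: F.
Distance 2: B.
Distance 3: E, H.
Distance 4: A, D — contains D.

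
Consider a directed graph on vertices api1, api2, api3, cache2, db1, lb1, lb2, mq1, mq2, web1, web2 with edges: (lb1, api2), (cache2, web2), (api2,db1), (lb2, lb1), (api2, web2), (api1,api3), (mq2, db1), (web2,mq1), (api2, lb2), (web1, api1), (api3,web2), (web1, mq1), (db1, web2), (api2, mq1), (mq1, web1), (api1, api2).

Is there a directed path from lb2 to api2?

Yes

Explore from lb2.
Distance 1: reach lb1.
Distance 2: reach api2.
Found api2.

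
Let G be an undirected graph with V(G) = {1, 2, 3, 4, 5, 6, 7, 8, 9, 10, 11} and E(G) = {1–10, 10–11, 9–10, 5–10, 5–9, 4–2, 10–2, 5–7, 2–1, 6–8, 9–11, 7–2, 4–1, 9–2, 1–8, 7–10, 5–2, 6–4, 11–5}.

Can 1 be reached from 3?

3 has no edges, so nothing is reachable from it.

No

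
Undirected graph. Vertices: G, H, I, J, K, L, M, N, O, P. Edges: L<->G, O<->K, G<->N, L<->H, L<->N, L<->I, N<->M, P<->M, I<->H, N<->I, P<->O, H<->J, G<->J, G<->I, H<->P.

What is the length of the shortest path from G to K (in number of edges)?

5

Distance 0: G.
Distance 1: I, J, L, N.
Distance 2: H, M.
Distance 3: P.
Distance 4: O.
Distance 5: K — contains K.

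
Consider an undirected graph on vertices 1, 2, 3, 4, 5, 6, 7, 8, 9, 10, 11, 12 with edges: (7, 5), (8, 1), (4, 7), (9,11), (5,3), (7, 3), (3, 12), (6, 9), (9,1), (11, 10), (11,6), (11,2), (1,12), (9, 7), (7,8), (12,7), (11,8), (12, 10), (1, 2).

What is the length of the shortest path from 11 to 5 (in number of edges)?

3

Distance 0: 11.
Distance 1: 2, 6, 8, 9, 10.
Distance 2: 1, 7, 12.
Distance 3: 3, 4, 5 — contains 5.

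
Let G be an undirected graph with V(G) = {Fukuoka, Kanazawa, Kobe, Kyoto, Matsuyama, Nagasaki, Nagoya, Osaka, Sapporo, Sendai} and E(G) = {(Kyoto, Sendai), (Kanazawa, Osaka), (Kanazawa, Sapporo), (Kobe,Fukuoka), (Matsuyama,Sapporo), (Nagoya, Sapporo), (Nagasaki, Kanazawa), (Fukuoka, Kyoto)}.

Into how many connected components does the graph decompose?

From Fukuoka: component {Fukuoka, Kobe, Kyoto, Sendai}.
From Kanazawa: component {Kanazawa, Matsuyama, Nagasaki, Nagoya, Osaka, Sapporo}.
That's 2 components.

2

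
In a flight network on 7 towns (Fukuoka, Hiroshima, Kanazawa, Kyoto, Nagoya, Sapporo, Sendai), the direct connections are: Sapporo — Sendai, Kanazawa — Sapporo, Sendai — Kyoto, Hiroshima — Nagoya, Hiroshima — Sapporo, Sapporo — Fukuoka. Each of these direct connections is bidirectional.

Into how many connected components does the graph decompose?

1

From Fukuoka: component {Fukuoka, Hiroshima, Kanazawa, Kyoto, Nagoya, Sapporo, Sendai}.
That's 1 component.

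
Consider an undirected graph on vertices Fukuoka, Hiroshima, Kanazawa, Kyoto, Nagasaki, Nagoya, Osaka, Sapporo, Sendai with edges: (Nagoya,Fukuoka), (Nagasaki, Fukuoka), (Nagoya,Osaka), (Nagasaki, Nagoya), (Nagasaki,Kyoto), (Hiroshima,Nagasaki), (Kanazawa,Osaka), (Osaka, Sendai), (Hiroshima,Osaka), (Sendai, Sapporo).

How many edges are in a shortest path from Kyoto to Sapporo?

Distance 0: Kyoto.
Distance 1: Nagasaki.
Distance 2: Fukuoka, Hiroshima, Nagoya.
Distance 3: Osaka.
Distance 4: Kanazawa, Sendai.
Distance 5: Sapporo — contains Sapporo.

5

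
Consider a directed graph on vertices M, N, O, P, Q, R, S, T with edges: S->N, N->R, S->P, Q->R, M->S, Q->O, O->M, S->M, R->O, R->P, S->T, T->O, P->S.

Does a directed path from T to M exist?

Yes

Explore from T.
Distance 1: reach O.
Distance 2: reach M.
Found M.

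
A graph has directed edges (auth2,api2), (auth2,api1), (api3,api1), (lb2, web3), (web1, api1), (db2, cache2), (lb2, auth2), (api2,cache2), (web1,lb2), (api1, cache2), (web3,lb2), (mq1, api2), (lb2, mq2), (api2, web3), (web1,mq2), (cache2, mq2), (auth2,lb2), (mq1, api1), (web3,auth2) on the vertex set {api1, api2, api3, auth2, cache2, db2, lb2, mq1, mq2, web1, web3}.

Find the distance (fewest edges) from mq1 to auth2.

Distance 0: mq1.
Distance 1: api1, api2.
Distance 2: cache2, web3.
Distance 3: auth2, lb2, mq2 — contains auth2.

3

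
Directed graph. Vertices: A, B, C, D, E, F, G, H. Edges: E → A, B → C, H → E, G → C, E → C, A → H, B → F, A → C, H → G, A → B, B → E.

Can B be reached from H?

Explore from H.
Distance 1: reach E, G.
Distance 2: reach A, C.
Distance 3: reach B.
Found B.

Yes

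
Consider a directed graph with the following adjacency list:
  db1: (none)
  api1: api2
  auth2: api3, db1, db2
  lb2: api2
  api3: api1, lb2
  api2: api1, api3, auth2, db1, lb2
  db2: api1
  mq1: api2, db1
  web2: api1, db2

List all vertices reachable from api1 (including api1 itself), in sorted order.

api1, api2, api3, auth2, db1, db2, lb2

Start at api1.
Its neighbours: api2.
Then their neighbours: api3, auth2, db1, lb2.
Then next layer: db2.
Nothing further is reachable.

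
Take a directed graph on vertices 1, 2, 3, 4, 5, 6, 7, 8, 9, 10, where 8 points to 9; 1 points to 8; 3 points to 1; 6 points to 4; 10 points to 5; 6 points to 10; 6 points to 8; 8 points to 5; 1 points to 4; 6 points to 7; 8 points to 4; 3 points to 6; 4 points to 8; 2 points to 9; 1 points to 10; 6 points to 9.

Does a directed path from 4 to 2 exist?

No

Explore from 4.
Distance 1: reach 8.
Distance 2: reach 5, 9.
The search from 4 is exhausted; no directed path reaches 2.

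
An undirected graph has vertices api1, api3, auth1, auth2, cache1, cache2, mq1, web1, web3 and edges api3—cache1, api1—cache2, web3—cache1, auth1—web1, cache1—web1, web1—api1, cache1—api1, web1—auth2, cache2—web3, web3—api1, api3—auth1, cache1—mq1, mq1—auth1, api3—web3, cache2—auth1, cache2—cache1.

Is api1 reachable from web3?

Yes

Explore from web3.
Distance 1: reach api1, api3, cache1, cache2.
Found api1.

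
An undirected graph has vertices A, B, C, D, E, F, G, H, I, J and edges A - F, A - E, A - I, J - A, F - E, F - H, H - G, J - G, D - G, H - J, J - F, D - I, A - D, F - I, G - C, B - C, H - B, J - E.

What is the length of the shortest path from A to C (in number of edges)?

3

Distance 0: A.
Distance 1: D, E, F, I, J.
Distance 2: G, H.
Distance 3: B, C — contains C.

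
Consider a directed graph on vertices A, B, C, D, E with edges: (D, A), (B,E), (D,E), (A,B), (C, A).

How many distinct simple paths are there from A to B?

1

A→B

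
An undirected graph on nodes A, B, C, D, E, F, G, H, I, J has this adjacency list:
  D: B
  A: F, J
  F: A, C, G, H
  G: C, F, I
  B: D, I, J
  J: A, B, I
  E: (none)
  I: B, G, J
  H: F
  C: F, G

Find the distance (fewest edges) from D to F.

4

Distance 0: D.
Distance 1: B.
Distance 2: I, J.
Distance 3: A, G.
Distance 4: C, F — contains F.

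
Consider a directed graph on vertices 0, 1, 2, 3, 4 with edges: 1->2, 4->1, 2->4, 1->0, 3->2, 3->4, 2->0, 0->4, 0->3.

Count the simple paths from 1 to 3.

1→0→3
1→2→0→3

2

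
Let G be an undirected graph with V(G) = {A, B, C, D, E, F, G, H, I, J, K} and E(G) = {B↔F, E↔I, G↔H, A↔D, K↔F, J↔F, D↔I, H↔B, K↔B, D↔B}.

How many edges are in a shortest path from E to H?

4

Distance 0: E.
Distance 1: I.
Distance 2: D.
Distance 3: A, B.
Distance 4: F, H, K — contains H.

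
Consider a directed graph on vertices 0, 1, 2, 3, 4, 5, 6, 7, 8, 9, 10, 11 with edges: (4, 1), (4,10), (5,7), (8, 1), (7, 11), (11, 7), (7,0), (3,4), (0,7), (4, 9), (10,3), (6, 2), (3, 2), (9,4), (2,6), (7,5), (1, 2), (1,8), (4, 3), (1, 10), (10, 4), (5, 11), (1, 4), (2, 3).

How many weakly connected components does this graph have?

From 0: component {0, 5, 7, 11}.
From 1: component {1, 2, 3, 4, 6, 8, 9, 10}.
That's 2 components.

2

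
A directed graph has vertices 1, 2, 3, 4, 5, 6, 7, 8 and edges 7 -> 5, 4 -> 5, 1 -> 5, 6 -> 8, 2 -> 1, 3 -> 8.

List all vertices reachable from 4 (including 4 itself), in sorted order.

Start at 4.
Its neighbours: 5.
Nothing further is reachable.

4, 5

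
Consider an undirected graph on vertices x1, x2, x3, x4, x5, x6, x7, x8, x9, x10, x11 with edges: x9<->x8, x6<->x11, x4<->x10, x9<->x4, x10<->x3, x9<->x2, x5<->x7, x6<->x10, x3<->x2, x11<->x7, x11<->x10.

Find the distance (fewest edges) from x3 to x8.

3

Distance 0: x3.
Distance 1: x2, x10.
Distance 2: x4, x6, x9, x11.
Distance 3: x7, x8 — contains x8.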